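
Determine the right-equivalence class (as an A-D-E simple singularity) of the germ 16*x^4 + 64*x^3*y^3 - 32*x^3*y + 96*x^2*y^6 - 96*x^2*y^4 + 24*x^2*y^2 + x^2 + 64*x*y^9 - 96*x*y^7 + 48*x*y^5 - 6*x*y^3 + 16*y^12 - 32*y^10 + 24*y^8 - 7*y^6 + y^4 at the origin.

A3

The Hessian of f at 0 has rank 1. Corank 1: A-series; mu = 3 gives A_3.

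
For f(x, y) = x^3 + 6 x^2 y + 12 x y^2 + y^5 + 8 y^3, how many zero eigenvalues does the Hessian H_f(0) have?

2

Hessian at 0 has rank 0.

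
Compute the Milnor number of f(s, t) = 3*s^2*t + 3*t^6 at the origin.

The Hessian of f at 0 has rank 0. Corank 2; j^3 = 3*s^2*t has shape L^2 M (L != M), so D-series; mu = 7 gives D_7.

7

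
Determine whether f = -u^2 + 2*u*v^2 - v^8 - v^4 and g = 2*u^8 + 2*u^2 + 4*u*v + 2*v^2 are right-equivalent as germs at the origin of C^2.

Yes.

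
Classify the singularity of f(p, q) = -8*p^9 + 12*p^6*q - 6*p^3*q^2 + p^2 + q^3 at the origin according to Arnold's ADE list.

The Hessian of f at 0 has rank 1. Corank 1: A-series; mu = 2 gives A_2.

A_{2}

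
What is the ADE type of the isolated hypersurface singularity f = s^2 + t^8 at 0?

A_{7}

The Hessian of f at 0 is [[2, 0], [0, 0]] with rank 1, so corank 1. A Groebner basis of the Jacobian ideal J(f) in C{s,t} is {t^7, s}; counting standard monomials gives mu = 7. Corank 1: A-series; mu = 7 gives A_7.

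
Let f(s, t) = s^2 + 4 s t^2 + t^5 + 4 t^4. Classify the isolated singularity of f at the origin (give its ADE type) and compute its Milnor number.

Type A4, Milnor number mu = 4.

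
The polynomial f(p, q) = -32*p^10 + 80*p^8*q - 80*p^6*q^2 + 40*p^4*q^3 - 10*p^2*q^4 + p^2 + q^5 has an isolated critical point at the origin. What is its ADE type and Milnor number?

The Hessian of f at 0 has rank 1. Corank 1: A-series; mu = 4 gives A_4.

Type A4, Milnor number mu = 4.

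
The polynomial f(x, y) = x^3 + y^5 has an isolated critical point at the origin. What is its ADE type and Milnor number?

The Hessian of f at 0 is [[0, 0], [0, 0]] with rank 0, so corank 2. A Groebner basis of the Jacobian ideal J(f) in C{x,y} is {y^4, x^2}; counting standard monomials gives mu = 8. Corank 2; j^3 = x^3 is a perfect cube, so E-series; the 5-jet and mu = 8 give E_8.

Type E_{8}, Milnor number mu = 8.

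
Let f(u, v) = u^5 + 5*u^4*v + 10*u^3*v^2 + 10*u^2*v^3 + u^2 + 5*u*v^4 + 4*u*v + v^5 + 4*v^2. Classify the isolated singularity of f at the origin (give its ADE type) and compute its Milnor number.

Type A_4, Milnor number mu = 4.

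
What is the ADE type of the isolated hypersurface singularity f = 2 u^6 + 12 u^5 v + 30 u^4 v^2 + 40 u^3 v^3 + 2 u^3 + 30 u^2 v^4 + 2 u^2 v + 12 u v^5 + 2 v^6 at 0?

The Hessian of f at 0 has rank 0. Corank 2; j^3 = 2*u^2*(u + v) has shape L^2 M (L != M), so D-series; mu = 7 gives D_7.

D_{7}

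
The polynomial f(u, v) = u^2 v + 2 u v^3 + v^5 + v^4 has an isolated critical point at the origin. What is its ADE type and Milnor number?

Type D_{5}, Milnor number mu = 5.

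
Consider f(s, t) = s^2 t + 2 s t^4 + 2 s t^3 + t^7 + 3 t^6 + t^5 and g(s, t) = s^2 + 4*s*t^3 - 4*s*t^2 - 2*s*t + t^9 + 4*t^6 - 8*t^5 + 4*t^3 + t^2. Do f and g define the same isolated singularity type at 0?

No.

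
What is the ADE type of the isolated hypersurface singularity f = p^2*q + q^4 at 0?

D5

The Hessian of f at 0 is [[0, 0], [0, 0]] with rank 0, so corank 2. A Groebner basis of the Jacobian ideal J(f) in C{p,q} is {p^3, p^2/4 + q^3, p*q}; counting standard monomials gives mu = 5. Corank 2; j^3 = p^2*q has shape L^2 M (L != M), so D-series; mu = 5 gives D_5.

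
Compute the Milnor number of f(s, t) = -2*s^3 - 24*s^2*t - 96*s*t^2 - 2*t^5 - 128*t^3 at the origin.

8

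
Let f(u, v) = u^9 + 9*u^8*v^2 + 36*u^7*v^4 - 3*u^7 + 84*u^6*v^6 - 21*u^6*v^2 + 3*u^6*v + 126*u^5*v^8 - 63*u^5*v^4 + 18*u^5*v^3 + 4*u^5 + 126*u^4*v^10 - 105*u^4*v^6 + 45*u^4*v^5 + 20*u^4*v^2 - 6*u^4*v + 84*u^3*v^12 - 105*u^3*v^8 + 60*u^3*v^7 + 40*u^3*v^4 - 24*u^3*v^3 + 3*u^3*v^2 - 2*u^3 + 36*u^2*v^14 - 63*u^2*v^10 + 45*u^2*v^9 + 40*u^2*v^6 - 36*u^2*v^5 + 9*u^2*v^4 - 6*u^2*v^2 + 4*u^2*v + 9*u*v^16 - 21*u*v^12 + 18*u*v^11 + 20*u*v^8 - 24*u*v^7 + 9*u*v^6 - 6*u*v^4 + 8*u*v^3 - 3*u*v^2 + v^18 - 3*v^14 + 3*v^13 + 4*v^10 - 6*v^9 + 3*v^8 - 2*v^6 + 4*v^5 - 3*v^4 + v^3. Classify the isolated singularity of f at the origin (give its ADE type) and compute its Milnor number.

Type D_4, Milnor number mu = 4.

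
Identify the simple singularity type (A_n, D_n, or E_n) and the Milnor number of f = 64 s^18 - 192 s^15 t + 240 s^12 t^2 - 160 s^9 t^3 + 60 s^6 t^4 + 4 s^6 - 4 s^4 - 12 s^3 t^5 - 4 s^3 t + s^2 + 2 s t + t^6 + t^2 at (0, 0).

Type A_{5}, Milnor number mu = 5.

The Hessian of f at 0 has rank 1. Corank 1: A-series; mu = 5 gives A_5.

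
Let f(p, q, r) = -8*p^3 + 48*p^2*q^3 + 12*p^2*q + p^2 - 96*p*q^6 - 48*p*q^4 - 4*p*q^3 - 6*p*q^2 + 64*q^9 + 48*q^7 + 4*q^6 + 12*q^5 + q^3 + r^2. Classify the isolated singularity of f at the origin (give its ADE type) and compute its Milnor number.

Type A_2, Milnor number mu = 2.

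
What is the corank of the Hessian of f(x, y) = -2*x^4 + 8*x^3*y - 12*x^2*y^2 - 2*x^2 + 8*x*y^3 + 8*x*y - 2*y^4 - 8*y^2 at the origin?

1

Hessian at 0 has rank 1.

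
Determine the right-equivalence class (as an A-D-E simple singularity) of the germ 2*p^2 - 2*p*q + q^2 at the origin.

A_{1}

The Hessian of f at 0 has rank 2. Corank 0: nondegenerate Morse point, so A_1.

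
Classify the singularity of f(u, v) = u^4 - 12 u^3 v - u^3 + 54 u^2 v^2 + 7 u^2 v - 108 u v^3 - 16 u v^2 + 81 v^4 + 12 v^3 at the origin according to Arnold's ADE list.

D_5

The Hessian of f at 0 is [[0, 0], [0, 0]] with rank 0, so corank 2. A Groebner basis of the Jacobian ideal J(f) in C{u,v} is {u*v^2 + u*v/2 - v^2, u*v/4 + v^3 - v^2/2, u^2 - 5*u*v + 6*v^2}; counting standard monomials gives mu = 5. Corank 2; j^3 = -(u - 3*v)*(u - 2*v)^2 has shape L^2 M (L != M), so D-series; mu = 5 gives D_5.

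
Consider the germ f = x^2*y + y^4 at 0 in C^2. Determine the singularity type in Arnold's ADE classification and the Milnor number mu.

Type D5, Milnor number mu = 5.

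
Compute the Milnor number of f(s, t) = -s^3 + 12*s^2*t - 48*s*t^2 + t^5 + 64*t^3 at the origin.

8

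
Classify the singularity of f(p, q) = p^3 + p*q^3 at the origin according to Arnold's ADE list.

The Hessian of f at 0 has rank 0. Corank 2; j^3 = p^3 is a perfect cube, so E-series; the 4-jet and mu = 7 give E_7.

E_7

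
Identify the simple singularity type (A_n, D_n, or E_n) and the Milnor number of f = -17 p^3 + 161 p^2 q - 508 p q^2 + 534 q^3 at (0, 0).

The Hessian of f at 0 is [[0, 0], [0, 0]] with rank 0, so corank 2. A Groebner basis of the Jacobian ideal J(f) in C{p,q} is {q^3, p^2 - 142*q^2/13, p*q - 43*q^2/13}; counting standard monomials gives mu = 4. Corank 2; j^3 = -(p - 3*q)*(17*p^2 - 110*p*q + 178*q^2) splits into three distinct lines over C (the quadratic factor has nonzero discriminant), so D_4.

Type D_4, Milnor number mu = 4.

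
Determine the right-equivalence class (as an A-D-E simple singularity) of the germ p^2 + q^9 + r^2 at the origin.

A8

The Hessian of f at 0 is [[2, 0, 0], [0, 0, 0], [0, 0, 2]] with rank 2, so corank 1. A Groebner basis of the Jacobian ideal J(f) in C{p,q,r} is {q^8, p, r}; counting standard monomials gives mu = 8. Corank 1: A-series; mu = 8 gives A_8.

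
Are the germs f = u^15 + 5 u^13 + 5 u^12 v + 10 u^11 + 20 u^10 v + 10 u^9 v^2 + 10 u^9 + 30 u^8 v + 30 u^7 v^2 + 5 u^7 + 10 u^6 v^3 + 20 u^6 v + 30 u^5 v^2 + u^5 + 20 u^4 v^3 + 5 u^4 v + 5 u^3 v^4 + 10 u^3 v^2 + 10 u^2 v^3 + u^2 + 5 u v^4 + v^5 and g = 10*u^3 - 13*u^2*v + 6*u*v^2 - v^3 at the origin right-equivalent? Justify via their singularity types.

No.

The Hessian of f at 0 is [[2, 0], [0, 0]] with rank 1, so corank 1. A Groebner basis of the Jacobian ideal J(f) in C{u,v} is {v^4, u}; counting standard monomials gives mu = 4. Corank 1: A-series; mu = 4 gives A_4. The Hessian of g at 0 is [[0, 0], [0, 0]] with rank 0, so corank 2. A Groebner basis of the Jacobian ideal J(g) in C{u,v} is {v^3, u^2 - 3*v^2/11, u*v - 6*v^2/11}; counting standard monomials gives mu = 4. Corank 2; j^3 = (2*u - v)*(5*u^2 - 4*u*v + v^2) splits into three distinct lines over C (the quadratic factor has nonzero discriminant), so D_4. f is A_4 but g is D_4, hence not right-equivalent.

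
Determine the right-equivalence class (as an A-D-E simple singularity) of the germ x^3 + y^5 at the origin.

E_{8}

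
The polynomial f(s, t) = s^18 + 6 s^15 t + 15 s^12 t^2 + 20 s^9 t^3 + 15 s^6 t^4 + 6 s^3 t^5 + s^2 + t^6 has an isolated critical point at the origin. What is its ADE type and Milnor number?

Type A_{5}, Milnor number mu = 5.

The Hessian of f at 0 has rank 1. Corank 1: A-series; mu = 5 gives A_5.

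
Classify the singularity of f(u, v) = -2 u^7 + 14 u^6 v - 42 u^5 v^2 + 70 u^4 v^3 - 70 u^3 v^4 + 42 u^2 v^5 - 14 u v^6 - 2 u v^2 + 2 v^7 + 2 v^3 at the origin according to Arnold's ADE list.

D_{8}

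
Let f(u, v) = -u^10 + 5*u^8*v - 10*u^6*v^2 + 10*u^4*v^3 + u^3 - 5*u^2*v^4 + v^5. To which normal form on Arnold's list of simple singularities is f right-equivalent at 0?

E_8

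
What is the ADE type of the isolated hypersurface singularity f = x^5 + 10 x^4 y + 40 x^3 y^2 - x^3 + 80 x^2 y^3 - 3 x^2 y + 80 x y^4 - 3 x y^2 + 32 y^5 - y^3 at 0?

E_8

The Hessian of f at 0 has rank 0. Corank 2; j^3 = -(x + y)^3 is a perfect cube, so E-series; the 5-jet and mu = 8 give E_8.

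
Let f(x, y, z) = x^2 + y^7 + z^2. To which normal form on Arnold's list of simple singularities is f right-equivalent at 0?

The Hessian of f at 0 is [[2, 0, 0], [0, 0, 0], [0, 0, 2]] with rank 2, so corank 1. A Groebner basis of the Jacobian ideal J(f) in C{x,y,z} is {y^6, x, z}; counting standard monomials gives mu = 6. Corank 1: A-series; mu = 6 gives A_6.

A_6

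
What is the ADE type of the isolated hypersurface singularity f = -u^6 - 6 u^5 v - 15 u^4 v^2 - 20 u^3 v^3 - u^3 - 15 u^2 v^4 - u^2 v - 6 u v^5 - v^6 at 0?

D_{7}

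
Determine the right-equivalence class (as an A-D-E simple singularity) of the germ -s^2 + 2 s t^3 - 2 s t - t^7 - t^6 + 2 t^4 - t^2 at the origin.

A6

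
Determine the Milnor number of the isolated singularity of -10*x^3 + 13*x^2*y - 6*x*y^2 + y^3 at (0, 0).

The Hessian of f at 0 is [[0, 0], [0, 0]] with rank 0, so corank 2. A Groebner basis of the Jacobian ideal J(f) in C{x,y} is {y^3, x^2 - 3*y^2/11, x*y - 6*y^2/11}; counting standard monomials gives mu = 4. Corank 2; j^3 = -(2*x - y)*(5*x^2 - 4*x*y + y^2) splits into three distinct lines over C (the quadratic factor has nonzero discriminant), so D_4.

4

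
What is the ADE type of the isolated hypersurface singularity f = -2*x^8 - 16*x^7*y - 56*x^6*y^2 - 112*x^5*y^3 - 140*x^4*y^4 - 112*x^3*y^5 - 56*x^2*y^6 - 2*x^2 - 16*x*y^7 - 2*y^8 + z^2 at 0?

The Hessian of f at 0 is [[-4, 0, 0], [0, 0, 0], [0, 0, 2]] with rank 2, so corank 1. A Groebner basis of the Jacobian ideal J(f) in C{x,y,z} is {y^7, x, z}; counting standard monomials gives mu = 7. Corank 1: A-series; mu = 7 gives A_7.

A_{7}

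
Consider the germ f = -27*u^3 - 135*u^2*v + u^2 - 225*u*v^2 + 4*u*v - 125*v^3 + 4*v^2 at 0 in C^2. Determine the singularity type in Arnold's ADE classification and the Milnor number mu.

Type A_{2}, Milnor number mu = 2.

The Hessian of f at 0 has rank 1. Corank 1: A-series; mu = 2 gives A_2.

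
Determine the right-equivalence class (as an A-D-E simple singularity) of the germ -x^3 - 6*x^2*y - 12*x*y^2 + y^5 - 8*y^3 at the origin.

E_8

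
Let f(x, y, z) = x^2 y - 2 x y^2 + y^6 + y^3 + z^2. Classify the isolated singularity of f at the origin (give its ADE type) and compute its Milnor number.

Type D_7, Milnor number mu = 7.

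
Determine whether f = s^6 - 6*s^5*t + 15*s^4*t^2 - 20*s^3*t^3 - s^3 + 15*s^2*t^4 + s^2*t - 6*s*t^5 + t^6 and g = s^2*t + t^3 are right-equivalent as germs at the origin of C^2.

The Hessian of f at 0 has rank 0. Corank 2; j^3 = -s^2*(s - t) has shape L^2 M (L != M), so D-series; mu = 7 gives D_7. The Hessian of g at 0 has rank 0. Corank 2; j^3 = t*(s^2 + t^2) splits into three distinct lines over C (the quadratic factor has nonzero discriminant), so D_4. f is D_7 but g is D_4, hence not right-equivalent.

No.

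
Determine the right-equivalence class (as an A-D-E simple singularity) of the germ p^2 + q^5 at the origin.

The Hessian of f at 0 is [[2, 0], [0, 0]] with rank 1, so corank 1. A Groebner basis of the Jacobian ideal J(f) in C{p,q} is {q^4, p}; counting standard monomials gives mu = 4. Corank 1: A-series; mu = 4 gives A_4.

A_4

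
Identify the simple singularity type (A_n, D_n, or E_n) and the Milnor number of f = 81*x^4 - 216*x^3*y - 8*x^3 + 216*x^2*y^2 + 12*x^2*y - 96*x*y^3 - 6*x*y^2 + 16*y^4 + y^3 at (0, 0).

Type E_6, Milnor number mu = 6.

The Hessian of f at 0 is [[0, 0], [0, 0]] with rank 0, so corank 2. A Groebner basis of the Jacobian ideal J(f) in C{x,y} is {y^4, x*y^2 - 5*y^3/9, x^2 - x*y + y^2/4}; counting standard monomials gives mu = 6. Corank 2; j^3 = -(2*x - y)^3 is a perfect cube, so E-series; the 4-jet and mu = 6 give E_6.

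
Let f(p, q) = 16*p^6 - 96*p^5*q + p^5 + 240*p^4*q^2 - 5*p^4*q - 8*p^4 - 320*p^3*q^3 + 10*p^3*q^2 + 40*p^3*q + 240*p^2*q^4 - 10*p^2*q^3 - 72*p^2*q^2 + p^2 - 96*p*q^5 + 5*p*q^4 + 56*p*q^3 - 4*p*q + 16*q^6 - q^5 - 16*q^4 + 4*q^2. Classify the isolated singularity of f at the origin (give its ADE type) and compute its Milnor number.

Type A_{4}, Milnor number mu = 4.

The Hessian of f at 0 is [[2, -4], [-4, 8]] with rank 1, so corank 1. A Groebner basis of the Jacobian ideal J(f) in C{p,q} is {-p/4 + q^3 + q/2, p^2 - 4*q^2, p*q - 2*q^2}; counting standard monomials gives mu = 4. Corank 1: A-series; mu = 4 gives A_4.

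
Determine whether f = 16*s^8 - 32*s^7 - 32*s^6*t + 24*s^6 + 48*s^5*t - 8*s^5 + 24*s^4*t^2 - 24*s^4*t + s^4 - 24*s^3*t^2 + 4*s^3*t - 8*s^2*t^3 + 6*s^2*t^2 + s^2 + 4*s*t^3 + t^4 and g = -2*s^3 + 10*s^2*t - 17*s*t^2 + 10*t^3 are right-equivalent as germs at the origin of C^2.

No.

The Hessian of f at 0 has rank 1. Corank 1: A-series; mu = 3 gives A_3. The Hessian of g at 0 has rank 0. Corank 2; j^3 = -(s - 2*t)*(2*s^2 - 6*s*t + 5*t^2) splits into three distinct lines over C (the quadratic factor has nonzero discriminant), so D_4. f is A_3 but g is D_4, hence not right-equivalent.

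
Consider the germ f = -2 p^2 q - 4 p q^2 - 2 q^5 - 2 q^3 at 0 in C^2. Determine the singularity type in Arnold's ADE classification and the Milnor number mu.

Type D_{6}, Milnor number mu = 6.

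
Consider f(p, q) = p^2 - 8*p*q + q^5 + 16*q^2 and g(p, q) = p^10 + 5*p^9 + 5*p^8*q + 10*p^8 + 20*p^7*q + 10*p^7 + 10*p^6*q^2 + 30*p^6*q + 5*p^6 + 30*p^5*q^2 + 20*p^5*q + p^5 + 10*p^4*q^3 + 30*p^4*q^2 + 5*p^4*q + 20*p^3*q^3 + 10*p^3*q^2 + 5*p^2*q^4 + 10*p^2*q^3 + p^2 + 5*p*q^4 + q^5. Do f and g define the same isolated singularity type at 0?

Yes.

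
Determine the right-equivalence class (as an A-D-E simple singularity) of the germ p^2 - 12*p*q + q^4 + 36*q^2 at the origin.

A3

The Hessian of f at 0 has rank 1. Corank 1: A-series; mu = 3 gives A_3.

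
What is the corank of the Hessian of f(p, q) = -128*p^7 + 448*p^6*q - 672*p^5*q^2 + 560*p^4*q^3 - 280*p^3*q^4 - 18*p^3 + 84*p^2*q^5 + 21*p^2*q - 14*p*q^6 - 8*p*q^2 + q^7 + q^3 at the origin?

2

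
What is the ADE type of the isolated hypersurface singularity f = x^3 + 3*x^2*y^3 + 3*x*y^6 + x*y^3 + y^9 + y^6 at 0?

E_7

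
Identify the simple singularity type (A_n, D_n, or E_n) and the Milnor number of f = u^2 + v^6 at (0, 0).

The Hessian of f at 0 has rank 1. Corank 1: A-series; mu = 5 gives A_5.

Type A_5, Milnor number mu = 5.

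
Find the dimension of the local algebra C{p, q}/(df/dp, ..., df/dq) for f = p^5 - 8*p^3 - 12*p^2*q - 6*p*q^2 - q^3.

8

The Hessian of f at 0 has rank 0. Corank 2; j^3 = -(2*p + q)^3 is a perfect cube, so E-series; the 5-jet and mu = 8 give E_8.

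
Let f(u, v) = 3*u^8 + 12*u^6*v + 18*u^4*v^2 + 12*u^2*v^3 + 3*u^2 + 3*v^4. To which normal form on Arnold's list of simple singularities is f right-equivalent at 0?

The Hessian of f at 0 has rank 1. Corank 1: A-series; mu = 3 gives A_3.

A3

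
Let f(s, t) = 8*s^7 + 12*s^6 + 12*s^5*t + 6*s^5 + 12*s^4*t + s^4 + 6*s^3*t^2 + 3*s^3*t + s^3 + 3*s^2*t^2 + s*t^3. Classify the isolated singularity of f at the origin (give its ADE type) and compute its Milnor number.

Type E_7, Milnor number mu = 7.

The Hessian of f at 0 has rank 0. Corank 2; j^3 = s^3 is a perfect cube, so E-series; the 4-jet and mu = 7 give E_7.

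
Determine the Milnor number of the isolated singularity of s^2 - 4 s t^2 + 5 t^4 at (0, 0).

The Hessian of f at 0 is [[2, 0], [0, 0]] with rank 1, so corank 1. A Groebner basis of the Jacobian ideal J(f) in C{s,t} is {s^2, s*t, -s/2 + t^2}; counting standard monomials gives mu = 3. Corank 1: A-series; mu = 3 gives A_3.

3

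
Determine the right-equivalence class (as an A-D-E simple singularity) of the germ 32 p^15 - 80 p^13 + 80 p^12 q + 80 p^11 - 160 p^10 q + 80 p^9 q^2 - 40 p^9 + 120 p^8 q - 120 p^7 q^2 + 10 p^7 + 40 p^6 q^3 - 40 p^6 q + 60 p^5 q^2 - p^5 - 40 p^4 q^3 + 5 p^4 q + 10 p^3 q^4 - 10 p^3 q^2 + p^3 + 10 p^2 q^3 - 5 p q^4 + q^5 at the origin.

E_{8}

The Hessian of f at 0 has rank 0. Corank 2; j^3 = p^3 is a perfect cube, so E-series; the 5-jet and mu = 8 give E_8.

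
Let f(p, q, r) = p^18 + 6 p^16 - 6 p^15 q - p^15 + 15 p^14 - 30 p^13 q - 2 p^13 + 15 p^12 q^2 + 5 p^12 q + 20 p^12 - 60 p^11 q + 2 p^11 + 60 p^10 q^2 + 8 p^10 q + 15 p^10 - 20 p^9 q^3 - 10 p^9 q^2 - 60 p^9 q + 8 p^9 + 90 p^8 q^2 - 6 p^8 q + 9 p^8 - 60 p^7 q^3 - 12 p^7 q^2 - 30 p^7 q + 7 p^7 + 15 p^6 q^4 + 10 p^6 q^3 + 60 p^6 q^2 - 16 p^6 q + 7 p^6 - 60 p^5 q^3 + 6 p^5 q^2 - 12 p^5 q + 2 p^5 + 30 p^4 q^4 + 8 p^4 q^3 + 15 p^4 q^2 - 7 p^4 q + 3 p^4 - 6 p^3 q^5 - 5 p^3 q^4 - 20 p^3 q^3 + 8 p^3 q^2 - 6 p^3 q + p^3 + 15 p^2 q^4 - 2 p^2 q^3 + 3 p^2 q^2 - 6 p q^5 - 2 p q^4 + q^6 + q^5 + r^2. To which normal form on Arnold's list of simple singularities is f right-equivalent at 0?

E_8

The Hessian of f at 0 is [[0, 0, 0], [0, 0, 0], [0, 0, 2]] with rank 1, so corank 2. A Groebner basis of the Jacobian ideal J(f) in C{p,q,r} is {p^2/8 + p*q^3 + p*q^2/4, p^2/2 + p*q^2 + q^4, p^3, p^2*q - p^2/4 - p*q^2/2, r}; counting standard monomials gives mu = 8. Corank 2; j^3 = p^3 is a perfect cube, so E-series; the 5-jet and mu = 8 give E_8.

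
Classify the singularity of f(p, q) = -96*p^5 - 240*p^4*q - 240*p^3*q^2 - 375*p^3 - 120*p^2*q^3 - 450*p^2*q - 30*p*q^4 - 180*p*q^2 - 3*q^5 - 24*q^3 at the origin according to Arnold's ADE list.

The Hessian of f at 0 has rank 0. Corank 2; j^3 = -3*(5*p + 2*q)^3 is a perfect cube, so E-series; the 5-jet and mu = 8 give E_8.

E_{8}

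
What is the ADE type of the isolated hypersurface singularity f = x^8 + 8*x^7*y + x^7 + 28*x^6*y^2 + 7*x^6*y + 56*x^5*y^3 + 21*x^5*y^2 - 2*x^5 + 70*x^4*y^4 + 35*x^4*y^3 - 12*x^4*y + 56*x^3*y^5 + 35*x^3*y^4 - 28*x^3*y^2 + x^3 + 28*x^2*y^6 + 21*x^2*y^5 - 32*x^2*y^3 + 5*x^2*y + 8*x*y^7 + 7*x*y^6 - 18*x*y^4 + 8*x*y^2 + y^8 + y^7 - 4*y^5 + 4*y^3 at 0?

D_9

The Hessian of f at 0 has rank 0. Corank 2; j^3 = (x + y)*(x + 2*y)^2 has shape L^2 M (L != M), so D-series; mu = 9 gives D_9.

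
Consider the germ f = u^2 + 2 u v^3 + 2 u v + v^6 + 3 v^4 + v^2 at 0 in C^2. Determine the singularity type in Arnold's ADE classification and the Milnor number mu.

Type A_3, Milnor number mu = 3.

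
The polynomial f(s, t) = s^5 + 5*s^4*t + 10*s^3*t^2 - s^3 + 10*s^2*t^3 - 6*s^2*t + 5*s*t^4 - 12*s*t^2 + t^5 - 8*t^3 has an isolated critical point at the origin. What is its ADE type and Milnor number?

The Hessian of f at 0 has rank 0. Corank 2; j^3 = -(s + 2*t)^3 is a perfect cube, so E-series; the 5-jet and mu = 8 give E_8.

Type E8, Milnor number mu = 8.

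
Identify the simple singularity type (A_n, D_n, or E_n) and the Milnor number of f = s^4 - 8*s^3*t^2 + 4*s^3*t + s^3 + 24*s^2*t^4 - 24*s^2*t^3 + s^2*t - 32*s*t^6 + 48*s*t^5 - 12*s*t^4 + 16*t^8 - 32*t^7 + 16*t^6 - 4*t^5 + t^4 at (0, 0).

Type D_5, Milnor number mu = 5.

The Hessian of f at 0 has rank 0. Corank 2; j^3 = s^2*(s + t) has shape L^2 M (L != M), so D-series; mu = 5 gives D_5.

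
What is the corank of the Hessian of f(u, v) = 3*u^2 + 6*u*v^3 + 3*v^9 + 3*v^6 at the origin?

The Hessian at 0 is [[6, 0], [0, 0]] of rank 1; hence corank 1.

1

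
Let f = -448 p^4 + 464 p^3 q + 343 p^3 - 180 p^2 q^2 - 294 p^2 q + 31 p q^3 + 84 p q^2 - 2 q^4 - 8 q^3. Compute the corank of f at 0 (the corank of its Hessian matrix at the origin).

Hessian at 0 has rank 0.

2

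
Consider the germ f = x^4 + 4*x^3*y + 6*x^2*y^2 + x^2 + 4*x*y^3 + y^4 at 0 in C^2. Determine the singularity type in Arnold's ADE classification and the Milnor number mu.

Type A3, Milnor number mu = 3.

The Hessian of f at 0 is [[2, 0], [0, 0]] with rank 1, so corank 1. A Groebner basis of the Jacobian ideal J(f) in C{x,y} is {y^3, x}; counting standard monomials gives mu = 3. Corank 1: A-series; mu = 3 gives A_3.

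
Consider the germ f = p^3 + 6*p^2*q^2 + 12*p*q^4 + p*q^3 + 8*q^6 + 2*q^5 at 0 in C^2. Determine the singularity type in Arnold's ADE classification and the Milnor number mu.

The Hessian of f at 0 is [[0, 0], [0, 0]] with rank 0, so corank 2. A Groebner basis of the Jacobian ideal J(f) in C{p,q} is {-p^2/4 + q^4 - q^3/12, p^3, p^2*q + p^2/12 + q^3/36, p^2/2 + p*q^2 + q^3/6}; counting standard monomials gives mu = 7. Corank 2; j^3 = p^3 is a perfect cube, so E-series; the 4-jet and mu = 7 give E_7.

Type E7, Milnor number mu = 7.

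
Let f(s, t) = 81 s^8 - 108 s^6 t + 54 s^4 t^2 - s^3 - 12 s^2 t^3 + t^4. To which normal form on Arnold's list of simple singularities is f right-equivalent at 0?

E_6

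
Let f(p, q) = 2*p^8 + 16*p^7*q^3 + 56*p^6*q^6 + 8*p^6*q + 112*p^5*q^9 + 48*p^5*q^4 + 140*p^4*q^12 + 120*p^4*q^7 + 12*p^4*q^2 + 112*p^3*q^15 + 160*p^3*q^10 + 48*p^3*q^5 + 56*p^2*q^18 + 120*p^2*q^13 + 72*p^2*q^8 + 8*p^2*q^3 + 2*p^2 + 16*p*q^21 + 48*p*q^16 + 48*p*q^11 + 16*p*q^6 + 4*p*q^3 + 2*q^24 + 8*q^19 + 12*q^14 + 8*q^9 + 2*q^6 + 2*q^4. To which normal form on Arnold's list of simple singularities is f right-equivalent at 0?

A_{3}

The Hessian of f at 0 has rank 1. Corank 1: A-series; mu = 3 gives A_3.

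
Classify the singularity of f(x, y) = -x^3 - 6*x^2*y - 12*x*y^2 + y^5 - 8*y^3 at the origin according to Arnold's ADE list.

E_{8}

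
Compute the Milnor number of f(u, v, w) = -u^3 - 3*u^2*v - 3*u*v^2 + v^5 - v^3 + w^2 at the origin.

8

The Hessian of f at 0 has rank 1. Corank 2; j^3 = -(u + v)^3 is a perfect cube, so E-series; the 5-jet and mu = 8 give E_8.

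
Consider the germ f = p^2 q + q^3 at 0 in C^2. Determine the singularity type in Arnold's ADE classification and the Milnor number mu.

Type D_4, Milnor number mu = 4.

The Hessian of f at 0 is [[0, 0], [0, 0]] with rank 0, so corank 2. A Groebner basis of the Jacobian ideal J(f) in C{p,q} is {q^3, p^2 + 3*q^2, p*q}; counting standard monomials gives mu = 4. Corank 2; j^3 = q*(p^2 + q^2) splits into three distinct lines over C (the quadratic factor has nonzero discriminant), so D_4.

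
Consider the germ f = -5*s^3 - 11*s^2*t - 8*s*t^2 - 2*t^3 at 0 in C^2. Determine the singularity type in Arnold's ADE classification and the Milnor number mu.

Type D4, Milnor number mu = 4.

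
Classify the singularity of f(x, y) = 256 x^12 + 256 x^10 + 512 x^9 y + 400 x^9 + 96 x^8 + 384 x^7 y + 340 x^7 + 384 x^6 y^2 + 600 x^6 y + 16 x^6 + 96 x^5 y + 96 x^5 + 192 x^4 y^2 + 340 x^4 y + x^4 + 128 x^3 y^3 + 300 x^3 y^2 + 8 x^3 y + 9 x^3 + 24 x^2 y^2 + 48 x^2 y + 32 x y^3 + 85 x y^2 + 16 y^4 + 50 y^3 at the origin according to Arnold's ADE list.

The Hessian of f at 0 has rank 0. Corank 2; j^3 = (x + 2*y)*(3*x + 5*y)^2 has shape L^2 M (L != M), so D-series; mu = 5 gives D_5.

D_{5}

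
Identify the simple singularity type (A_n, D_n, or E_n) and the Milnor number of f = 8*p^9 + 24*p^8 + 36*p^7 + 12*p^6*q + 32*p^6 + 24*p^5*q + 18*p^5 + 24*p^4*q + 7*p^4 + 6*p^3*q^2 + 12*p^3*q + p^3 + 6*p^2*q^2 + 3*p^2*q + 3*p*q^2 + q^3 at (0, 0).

Type E6, Milnor number mu = 6.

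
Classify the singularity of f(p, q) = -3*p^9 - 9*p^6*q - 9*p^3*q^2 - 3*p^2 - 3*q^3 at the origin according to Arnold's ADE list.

The Hessian of f at 0 has rank 1. Corank 1: A-series; mu = 2 gives A_2.

A2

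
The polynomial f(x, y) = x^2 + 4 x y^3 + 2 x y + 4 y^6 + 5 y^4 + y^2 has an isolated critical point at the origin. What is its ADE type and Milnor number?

Type A_3, Milnor number mu = 3.

The Hessian of f at 0 is [[2, 2], [2, 2]] with rank 1, so corank 1. A Groebner basis of the Jacobian ideal J(f) in C{x,y} is {y^3, x + y}; counting standard monomials gives mu = 3. Corank 1: A-series; mu = 3 gives A_3.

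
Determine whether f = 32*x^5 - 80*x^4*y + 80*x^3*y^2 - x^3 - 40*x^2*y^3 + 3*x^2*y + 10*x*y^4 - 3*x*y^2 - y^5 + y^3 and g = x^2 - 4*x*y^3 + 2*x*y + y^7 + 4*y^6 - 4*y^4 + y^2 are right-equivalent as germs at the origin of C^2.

No.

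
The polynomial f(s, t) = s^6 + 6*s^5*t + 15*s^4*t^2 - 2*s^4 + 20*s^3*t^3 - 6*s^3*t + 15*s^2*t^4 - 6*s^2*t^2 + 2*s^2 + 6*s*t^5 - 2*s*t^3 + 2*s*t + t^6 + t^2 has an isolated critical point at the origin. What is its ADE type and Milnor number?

Type A_{1}, Milnor number mu = 1.

The Hessian of f at 0 has rank 2. Corank 0: nondegenerate Morse point, so A_1.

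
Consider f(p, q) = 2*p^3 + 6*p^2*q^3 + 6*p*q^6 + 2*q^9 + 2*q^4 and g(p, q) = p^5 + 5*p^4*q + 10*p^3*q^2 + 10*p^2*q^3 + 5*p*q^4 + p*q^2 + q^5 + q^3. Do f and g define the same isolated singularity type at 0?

No.

The Hessian of f at 0 is [[0, 0], [0, 0]] with rank 0, so corank 2. A Groebner basis of the Jacobian ideal J(f) in C{p,q} is {q^3, p^2}; counting standard monomials gives mu = 6. Corank 2; j^3 = 2*p^3 is a perfect cube, so E-series; the 4-jet and mu = 6 give E_6. The Hessian of g at 0 is [[0, 0], [0, 0]] with rank 0, so corank 2. A Groebner basis of the Jacobian ideal J(g) in C{p,q} is {p^4 + q^2/5, q^3, p*q + q^2}; counting standard monomials gives mu = 6. Corank 2; j^3 = q^2*(p + q) has shape L^2 M (L != M), so D-series; mu = 6 gives D_6. f is E_6 but g is D_6, hence not right-equivalent.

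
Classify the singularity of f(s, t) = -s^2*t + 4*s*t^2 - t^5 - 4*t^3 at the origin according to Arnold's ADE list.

D6

The Hessian of f at 0 is [[0, 0], [0, 0]] with rank 0, so corank 2. A Groebner basis of the Jacobian ideal J(f) in C{s,t} is {s^2/5 + t^4 - 4*t^2/5, s^3 - 8*t^3, s*t - 2*t^2}; counting standard monomials gives mu = 6. Corank 2; j^3 = -t*(s - 2*t)^2 has shape L^2 M (L != M), so D-series; mu = 6 gives D_6.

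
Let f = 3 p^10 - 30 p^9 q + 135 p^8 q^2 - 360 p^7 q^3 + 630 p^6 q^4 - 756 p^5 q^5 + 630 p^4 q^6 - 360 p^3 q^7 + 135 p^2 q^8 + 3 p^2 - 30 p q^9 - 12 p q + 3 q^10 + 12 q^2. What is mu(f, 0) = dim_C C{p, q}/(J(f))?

9

The Hessian of f at 0 has rank 1. Corank 1: A-series; mu = 9 gives A_9.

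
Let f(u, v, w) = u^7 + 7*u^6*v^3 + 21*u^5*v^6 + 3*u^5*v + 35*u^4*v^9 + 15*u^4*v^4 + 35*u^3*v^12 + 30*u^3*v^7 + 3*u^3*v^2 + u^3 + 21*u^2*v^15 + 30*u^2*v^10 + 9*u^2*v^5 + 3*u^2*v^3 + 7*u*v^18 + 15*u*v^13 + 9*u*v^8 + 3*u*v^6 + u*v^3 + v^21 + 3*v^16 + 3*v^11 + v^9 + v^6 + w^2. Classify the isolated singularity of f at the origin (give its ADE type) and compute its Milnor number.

Type E7, Milnor number mu = 7.

The Hessian of f at 0 has rank 1. Corank 2; j^3 = u^3 is a perfect cube, so E-series; the 4-jet and mu = 7 give E_7.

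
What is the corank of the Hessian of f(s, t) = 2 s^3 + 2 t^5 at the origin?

Hessian at 0 has rank 0.

2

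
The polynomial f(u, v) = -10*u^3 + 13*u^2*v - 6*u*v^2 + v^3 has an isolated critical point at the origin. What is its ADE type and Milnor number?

Type D_{4}, Milnor number mu = 4.

The Hessian of f at 0 is [[0, 0], [0, 0]] with rank 0, so corank 2. A Groebner basis of the Jacobian ideal J(f) in C{u,v} is {v^3, u^2 - 3*v^2/11, u*v - 6*v^2/11}; counting standard monomials gives mu = 4. Corank 2; j^3 = -(2*u - v)*(5*u^2 - 4*u*v + v^2) splits into three distinct lines over C (the quadratic factor has nonzero discriminant), so D_4.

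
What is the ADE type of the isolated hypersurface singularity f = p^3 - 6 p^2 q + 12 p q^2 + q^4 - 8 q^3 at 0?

The Hessian of f at 0 has rank 0. Corank 2; j^3 = (p - 2*q)^3 is a perfect cube, so E-series; the 4-jet and mu = 6 give E_6.

E_{6}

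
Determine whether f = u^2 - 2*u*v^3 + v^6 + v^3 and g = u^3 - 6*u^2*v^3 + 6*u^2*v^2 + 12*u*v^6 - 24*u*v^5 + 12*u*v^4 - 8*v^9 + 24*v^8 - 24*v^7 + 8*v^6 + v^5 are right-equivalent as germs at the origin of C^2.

No.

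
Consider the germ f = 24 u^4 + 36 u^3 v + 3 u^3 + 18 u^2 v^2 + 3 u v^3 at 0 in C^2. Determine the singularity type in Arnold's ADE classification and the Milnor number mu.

The Hessian of f at 0 has rank 0. Corank 2; j^3 = 3*u^3 is a perfect cube, so E-series; the 4-jet and mu = 7 give E_7.

Type E_7, Milnor number mu = 7.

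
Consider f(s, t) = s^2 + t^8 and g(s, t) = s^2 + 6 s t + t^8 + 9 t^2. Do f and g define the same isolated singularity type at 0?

The Hessian of f at 0 is [[2, 0], [0, 0]] with rank 1, so corank 1. A Groebner basis of the Jacobian ideal J(f) in C{s,t} is {t^7, s}; counting standard monomials gives mu = 7. Corank 1: A-series; mu = 7 gives A_7. The Hessian of g at 0 is [[2, 6], [6, 18]] with rank 1, so corank 1. A Groebner basis of the Jacobian ideal J(g) in C{s,t} is {t^7, s + 3*t}; counting standard monomials gives mu = 7. Corank 1: A-series; mu = 7 gives A_7. Both have type A_7, hence right-equivalent.

Yes.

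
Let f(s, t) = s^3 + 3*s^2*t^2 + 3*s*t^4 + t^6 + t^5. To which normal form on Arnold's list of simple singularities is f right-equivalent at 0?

E8

The Hessian of f at 0 has rank 0. Corank 2; j^3 = s^3 is a perfect cube, so E-series; the 5-jet and mu = 8 give E_8.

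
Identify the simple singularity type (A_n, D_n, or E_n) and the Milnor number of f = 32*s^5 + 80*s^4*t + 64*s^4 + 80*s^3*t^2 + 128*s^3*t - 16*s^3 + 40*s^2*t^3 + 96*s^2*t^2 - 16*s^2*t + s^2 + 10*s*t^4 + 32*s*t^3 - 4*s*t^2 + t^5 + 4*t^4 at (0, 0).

Type A_{4}, Milnor number mu = 4.

The Hessian of f at 0 has rank 1. Corank 1: A-series; mu = 4 gives A_4.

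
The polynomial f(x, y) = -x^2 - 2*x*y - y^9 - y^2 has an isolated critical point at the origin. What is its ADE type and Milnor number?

Type A_8, Milnor number mu = 8.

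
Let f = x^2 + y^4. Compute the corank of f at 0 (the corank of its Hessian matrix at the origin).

Hessian at 0 has rank 1.

1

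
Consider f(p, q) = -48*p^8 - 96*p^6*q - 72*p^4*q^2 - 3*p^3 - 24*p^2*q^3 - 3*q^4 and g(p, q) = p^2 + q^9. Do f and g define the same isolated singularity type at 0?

No.

The Hessian of f at 0 has rank 0. Corank 2; j^3 = -3*p^3 is a perfect cube, so E-series; the 4-jet and mu = 6 give E_6. The Hessian of g at 0 has rank 1. Corank 1: A-series; mu = 8 gives A_8. f is E_6 but g is A_8, hence not right-equivalent.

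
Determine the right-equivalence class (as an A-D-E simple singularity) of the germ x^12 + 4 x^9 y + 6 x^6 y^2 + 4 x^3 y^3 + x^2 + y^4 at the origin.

The Hessian of f at 0 is [[2, 0], [0, 0]] with rank 1, so corank 1. A Groebner basis of the Jacobian ideal J(f) in C{x,y} is {y^3, x}; counting standard monomials gives mu = 3. Corank 1: A-series; mu = 3 gives A_3.

A_{3}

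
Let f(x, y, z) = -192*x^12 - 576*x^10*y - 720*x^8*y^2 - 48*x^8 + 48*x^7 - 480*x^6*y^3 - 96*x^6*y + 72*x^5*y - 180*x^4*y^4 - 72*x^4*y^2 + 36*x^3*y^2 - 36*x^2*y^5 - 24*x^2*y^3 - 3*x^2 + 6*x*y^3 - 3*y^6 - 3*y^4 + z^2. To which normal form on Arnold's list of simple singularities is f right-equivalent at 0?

The Hessian of f at 0 has rank 2. Corank 1: A-series; mu = 3 gives A_3.

A3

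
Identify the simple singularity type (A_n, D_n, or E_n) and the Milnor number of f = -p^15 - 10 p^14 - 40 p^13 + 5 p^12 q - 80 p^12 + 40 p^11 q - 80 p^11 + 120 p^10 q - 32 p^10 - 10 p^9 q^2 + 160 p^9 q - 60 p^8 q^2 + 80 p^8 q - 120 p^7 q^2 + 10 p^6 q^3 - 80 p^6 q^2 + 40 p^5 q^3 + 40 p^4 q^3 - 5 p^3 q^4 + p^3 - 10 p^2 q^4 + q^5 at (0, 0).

The Hessian of f at 0 is [[0, 0], [0, 0]] with rank 0, so corank 2. A Groebner basis of the Jacobian ideal J(f) in C{p,q} is {q^4, p^2}; counting standard monomials gives mu = 8. Corank 2; j^3 = p^3 is a perfect cube, so E-series; the 5-jet and mu = 8 give E_8.

Type E_{8}, Milnor number mu = 8.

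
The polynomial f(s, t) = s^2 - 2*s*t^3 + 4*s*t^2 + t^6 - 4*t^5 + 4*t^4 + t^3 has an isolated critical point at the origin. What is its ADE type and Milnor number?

Type A_2, Milnor number mu = 2.

The Hessian of f at 0 is [[2, 0], [0, 0]] with rank 1, so corank 1. A Groebner basis of the Jacobian ideal J(f) in C{s,t} is {t^2, s}; counting standard monomials gives mu = 2. Corank 1: A-series; mu = 2 gives A_2.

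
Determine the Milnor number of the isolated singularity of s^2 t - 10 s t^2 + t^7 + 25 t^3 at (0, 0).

The Hessian of f at 0 has rank 0. Corank 2; j^3 = t*(s - 5*t)^2 has shape L^2 M (L != M), so D-series; mu = 8 gives D_8.

8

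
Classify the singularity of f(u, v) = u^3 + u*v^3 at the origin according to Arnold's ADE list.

E_7

The Hessian of f at 0 is [[0, 0], [0, 0]] with rank 0, so corank 2. A Groebner basis of the Jacobian ideal J(f) in C{u,v} is {u^3, u*v^2, 3*u^2 + v^3}; counting standard monomials gives mu = 7. Corank 2; j^3 = u^3 is a perfect cube, so E-series; the 4-jet and mu = 7 give E_7.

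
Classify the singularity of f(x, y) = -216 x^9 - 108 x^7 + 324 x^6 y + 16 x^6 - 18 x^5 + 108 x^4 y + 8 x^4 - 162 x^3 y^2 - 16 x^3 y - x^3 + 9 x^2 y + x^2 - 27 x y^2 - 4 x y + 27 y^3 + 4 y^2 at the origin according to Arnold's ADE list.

The Hessian of f at 0 is [[2, -4], [-4, 8]] with rank 1, so corank 1. A Groebner basis of the Jacobian ideal J(f) in C{x,y} is {y^2, x - 2*y}; counting standard monomials gives mu = 2. Corank 1: A-series; mu = 2 gives A_2.

A_2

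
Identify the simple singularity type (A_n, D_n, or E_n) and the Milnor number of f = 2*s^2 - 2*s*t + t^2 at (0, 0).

Type A_1, Milnor number mu = 1.

The Hessian of f at 0 has rank 2. Corank 0: nondegenerate Morse point, so A_1.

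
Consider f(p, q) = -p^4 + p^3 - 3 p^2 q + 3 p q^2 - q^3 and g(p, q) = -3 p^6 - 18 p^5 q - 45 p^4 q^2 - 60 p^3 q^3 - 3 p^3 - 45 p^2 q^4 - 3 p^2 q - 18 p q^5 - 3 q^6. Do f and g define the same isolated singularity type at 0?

No.

The Hessian of f at 0 has rank 0. Corank 2; j^3 = (p - q)^3 is a perfect cube, so E-series; the 4-jet and mu = 6 give E_6. The Hessian of g at 0 has rank 0. Corank 2; j^3 = -3*p^2*(p + q) has shape L^2 M (L != M), so D-series; mu = 7 gives D_7. f is E_6 but g is D_7, hence not right-equivalent.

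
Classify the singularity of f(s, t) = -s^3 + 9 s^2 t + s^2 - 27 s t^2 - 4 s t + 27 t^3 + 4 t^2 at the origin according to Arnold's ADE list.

A_{2}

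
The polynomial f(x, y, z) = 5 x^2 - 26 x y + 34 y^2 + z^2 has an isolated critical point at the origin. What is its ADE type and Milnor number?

The Hessian of f at 0 is [[10, -26, 0], [-26, 68, 0], [0, 0, 2]] with rank 3, so corank 0. A Groebner basis of the Jacobian ideal J(f) in C{x,y,z} is {x, y, z}; counting standard monomials gives mu = 1. Corank 0: nondegenerate Morse point, so A_1.

Type A_1, Milnor number mu = 1.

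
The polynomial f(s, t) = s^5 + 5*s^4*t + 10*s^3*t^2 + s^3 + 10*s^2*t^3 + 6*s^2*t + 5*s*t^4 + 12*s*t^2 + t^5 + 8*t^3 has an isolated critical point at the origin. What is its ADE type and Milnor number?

The Hessian of f at 0 is [[0, 0], [0, 0]] with rank 0, so corank 2. A Groebner basis of the Jacobian ideal J(f) in C{s,t} is {t^5, s*t^3 + 7*t^4/4, s^2 + 4*s*t + 4*t^2}; counting standard monomials gives mu = 8. Corank 2; j^3 = (s + 2*t)^3 is a perfect cube, so E-series; the 5-jet and mu = 8 give E_8.

Type E_{8}, Milnor number mu = 8.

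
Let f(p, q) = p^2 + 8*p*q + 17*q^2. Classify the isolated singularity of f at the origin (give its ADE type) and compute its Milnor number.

The Hessian of f at 0 has rank 2. Corank 0: nondegenerate Morse point, so A_1.

Type A_{1}, Milnor number mu = 1.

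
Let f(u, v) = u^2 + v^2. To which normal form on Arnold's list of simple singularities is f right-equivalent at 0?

The Hessian of f at 0 has rank 2. Corank 0: nondegenerate Morse point, so A_1.

A1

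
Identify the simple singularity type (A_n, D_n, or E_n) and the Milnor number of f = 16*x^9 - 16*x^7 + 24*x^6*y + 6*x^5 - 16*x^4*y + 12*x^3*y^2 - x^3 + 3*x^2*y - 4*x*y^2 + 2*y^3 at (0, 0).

Type D_4, Milnor number mu = 4.

The Hessian of f at 0 is [[0, 0], [0, 0]] with rank 0, so corank 2. A Groebner basis of the Jacobian ideal J(f) in C{x,y} is {y^3, x^2 - 2*y^2/3, x*y - y^2}; counting standard monomials gives mu = 4. Corank 2; j^3 = -(x - y)*(x^2 - 2*x*y + 2*y^2) splits into three distinct lines over C (the quadratic factor has nonzero discriminant), so D_4.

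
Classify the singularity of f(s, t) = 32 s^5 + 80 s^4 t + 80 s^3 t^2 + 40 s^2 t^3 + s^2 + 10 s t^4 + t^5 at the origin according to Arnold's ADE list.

The Hessian of f at 0 has rank 1. Corank 1: A-series; mu = 4 gives A_4.

A_4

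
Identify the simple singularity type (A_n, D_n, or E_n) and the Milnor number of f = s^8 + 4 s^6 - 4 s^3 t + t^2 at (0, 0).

The Hessian of f at 0 is [[0, 0], [0, 2]] with rank 1, so corank 1. A Groebner basis of the Jacobian ideal J(f) in C{s,t} is {s^3 - t/2, s*t^2, t^3}; counting standard monomials gives mu = 7. Corank 1: A-series; mu = 7 gives A_7.

Type A_7, Milnor number mu = 7.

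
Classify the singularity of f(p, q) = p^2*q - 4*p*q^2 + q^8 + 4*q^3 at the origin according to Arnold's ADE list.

D9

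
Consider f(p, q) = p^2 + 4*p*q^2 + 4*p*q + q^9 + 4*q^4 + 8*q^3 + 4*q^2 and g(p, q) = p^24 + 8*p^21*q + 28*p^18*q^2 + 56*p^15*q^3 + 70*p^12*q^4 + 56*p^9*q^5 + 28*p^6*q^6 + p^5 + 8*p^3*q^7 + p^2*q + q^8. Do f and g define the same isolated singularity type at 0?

No.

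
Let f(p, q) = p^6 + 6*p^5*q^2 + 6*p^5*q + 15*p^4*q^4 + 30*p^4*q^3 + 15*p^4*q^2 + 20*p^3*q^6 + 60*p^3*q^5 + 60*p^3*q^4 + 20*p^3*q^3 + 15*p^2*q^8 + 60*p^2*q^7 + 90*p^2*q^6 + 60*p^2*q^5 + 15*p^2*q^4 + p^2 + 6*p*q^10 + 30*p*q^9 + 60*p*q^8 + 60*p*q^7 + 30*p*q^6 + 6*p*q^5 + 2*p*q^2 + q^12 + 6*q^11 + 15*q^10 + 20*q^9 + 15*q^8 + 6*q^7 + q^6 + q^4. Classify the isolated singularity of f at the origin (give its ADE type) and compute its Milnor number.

Type A_{5}, Milnor number mu = 5.

The Hessian of f at 0 has rank 1. Corank 1: A-series; mu = 5 gives A_5.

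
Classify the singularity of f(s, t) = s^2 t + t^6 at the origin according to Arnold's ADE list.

The Hessian of f at 0 has rank 0. Corank 2; j^3 = s^2*t has shape L^2 M (L != M), so D-series; mu = 7 gives D_7.

D_7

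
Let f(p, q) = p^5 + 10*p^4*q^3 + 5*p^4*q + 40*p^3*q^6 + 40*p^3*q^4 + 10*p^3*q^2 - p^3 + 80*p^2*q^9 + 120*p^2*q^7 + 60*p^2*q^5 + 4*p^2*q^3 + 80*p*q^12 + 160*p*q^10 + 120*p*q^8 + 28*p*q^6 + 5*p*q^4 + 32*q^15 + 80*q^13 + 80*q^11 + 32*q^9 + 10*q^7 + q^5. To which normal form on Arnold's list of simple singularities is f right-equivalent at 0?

E8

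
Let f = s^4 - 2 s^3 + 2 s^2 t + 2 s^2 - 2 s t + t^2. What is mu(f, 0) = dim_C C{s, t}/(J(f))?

1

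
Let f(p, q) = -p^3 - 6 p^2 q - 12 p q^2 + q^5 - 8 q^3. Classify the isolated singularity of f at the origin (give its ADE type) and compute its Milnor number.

Type E8, Milnor number mu = 8.

The Hessian of f at 0 has rank 0. Corank 2; j^3 = -(p + 2*q)^3 is a perfect cube, so E-series; the 5-jet and mu = 8 give E_8.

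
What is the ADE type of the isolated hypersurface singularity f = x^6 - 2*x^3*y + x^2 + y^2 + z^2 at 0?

A_{1}

The Hessian of f at 0 is [[2, 0, 0], [0, 2, 0], [0, 0, 2]] with rank 3, so corank 0. A Groebner basis of the Jacobian ideal J(f) in C{x,y,z} is {x, y, z}; counting standard monomials gives mu = 1. Corank 0: nondegenerate Morse point, so A_1.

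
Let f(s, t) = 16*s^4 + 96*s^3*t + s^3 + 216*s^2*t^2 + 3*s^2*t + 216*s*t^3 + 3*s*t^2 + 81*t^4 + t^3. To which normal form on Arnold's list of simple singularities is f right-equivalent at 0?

E_6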